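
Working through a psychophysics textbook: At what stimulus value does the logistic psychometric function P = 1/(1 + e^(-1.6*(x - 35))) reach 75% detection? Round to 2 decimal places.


At P = 0.75: 0.75 = 1/(1 + e^(-k*(x-x0)))
Solving: e^(-k*(x-x0)) = 1/3
x = x0 + ln(3)/k
ln(3) = 1.0986
x = 35 + 1.0986/1.6
= 35 + 0.6866
= 35.69


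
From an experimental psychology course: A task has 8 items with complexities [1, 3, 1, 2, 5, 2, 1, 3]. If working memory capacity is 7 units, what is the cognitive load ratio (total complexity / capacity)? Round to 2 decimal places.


Total complexity = 1 + 3 + 1 + 2 + 5 + 2 + 1 + 3 = 18
Load = total / capacity = 18 / 7
= 2.57


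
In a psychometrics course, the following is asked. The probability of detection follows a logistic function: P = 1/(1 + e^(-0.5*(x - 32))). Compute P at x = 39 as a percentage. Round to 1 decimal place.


P(x) = 1/(1 + e^(-0.5*(39 - 32)))
Exponent = -0.5 * 7 = -3.5
e^(-3.5) = 0.030197
P = 1/(1 + 0.030197) = 0.970688
Percentage = 97.1


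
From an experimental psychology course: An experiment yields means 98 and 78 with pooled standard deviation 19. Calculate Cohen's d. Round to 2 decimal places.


Cohen's d = (M1 - M2) / S_pooled
= (98 - 78) / 19
= 20 / 19
= 1.05


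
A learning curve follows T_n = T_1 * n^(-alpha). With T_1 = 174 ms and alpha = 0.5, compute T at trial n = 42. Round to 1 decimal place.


T_n = 174 * 42^(-0.5)
42^(-0.5) = 0.154303
T_n = 174 * 0.154303
= 26.8 ms


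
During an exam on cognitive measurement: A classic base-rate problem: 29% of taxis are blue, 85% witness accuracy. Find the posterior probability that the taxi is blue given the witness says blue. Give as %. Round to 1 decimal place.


P(blue | says blue) = P(says blue | blue)*P(blue) / [P(says blue | blue)*P(blue) + P(says blue | not blue)*P(not blue)]
Numerator = 0.85 * 0.29 = 0.2465
False identification = 0.15 * 0.71 = 0.1065
P = 0.2465 / (0.2465 + 0.1065)
= 0.2465 / 0.353
As percentage = 69.8


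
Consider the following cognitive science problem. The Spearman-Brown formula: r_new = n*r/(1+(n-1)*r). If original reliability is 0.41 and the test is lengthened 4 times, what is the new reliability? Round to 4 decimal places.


r_new = n*r / (1 + (n-1)*r)
Numerator = 4 * 0.41 = 1.64
Denominator = 1 + 3 * 0.41 = 2.23
r_new = 1.64 / 2.23
= 0.7354


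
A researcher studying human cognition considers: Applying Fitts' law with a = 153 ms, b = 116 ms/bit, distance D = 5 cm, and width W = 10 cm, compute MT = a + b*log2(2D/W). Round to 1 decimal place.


MT = 153 + 116 * log2(2*5/10)
2D/W = 1.0
log2(1.0) = 0.0
MT = 153 + 116 * 0.0
= 153.0 ms


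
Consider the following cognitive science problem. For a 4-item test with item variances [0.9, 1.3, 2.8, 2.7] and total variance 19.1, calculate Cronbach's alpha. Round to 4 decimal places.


alpha = (k/(k-1)) * (1 - sum(s_i^2)/s_total^2)
sum(item variances) = 7.7
k/(k-1) = 4/3 = 1.333333
1 - 7.7/19.1 = 1 - 0.403141 = 0.596859
alpha = 1.333333 * 0.596859
= 0.7958


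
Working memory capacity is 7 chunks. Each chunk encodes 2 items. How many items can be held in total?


Total items = chunks * items_per_chunk
= 7 * 2
= 14


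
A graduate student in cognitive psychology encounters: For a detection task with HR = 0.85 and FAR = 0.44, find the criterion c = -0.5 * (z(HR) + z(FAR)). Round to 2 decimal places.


c = -0.5 * (z(HR) + z(FAR))
z(0.85) = 1.0364
z(0.44) = -0.151
c = -0.5 * (1.0364 + -0.151)
= -0.5 * 0.8854
= -0.44


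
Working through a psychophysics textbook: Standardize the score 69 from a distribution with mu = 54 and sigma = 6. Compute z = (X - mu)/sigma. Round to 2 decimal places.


z = (X - mu) / sigma
= (69 - 54) / 6
= 15 / 6
= 2.50


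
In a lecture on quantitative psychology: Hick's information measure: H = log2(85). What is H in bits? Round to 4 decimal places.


H = log2(n)
H = log2(85)
= 6.4094


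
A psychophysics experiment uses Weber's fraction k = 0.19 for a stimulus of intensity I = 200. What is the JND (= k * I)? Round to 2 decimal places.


JND = k * I
JND = 0.19 * 200
= 38.00


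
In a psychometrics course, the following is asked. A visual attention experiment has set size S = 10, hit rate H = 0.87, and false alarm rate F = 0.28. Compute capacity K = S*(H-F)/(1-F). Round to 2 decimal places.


K = S * (H - F) / (1 - F)
H - F = 0.59
1 - F = 0.72
K = 10 * 0.59 / 0.72
= 8.19


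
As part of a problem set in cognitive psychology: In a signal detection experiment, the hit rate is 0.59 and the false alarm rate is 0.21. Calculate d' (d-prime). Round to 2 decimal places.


d' = z(HR) - z(FAR)
z(0.59) = 0.2275
z(0.21) = -0.8064
d' = 0.2275 - -0.8064
= 1.03


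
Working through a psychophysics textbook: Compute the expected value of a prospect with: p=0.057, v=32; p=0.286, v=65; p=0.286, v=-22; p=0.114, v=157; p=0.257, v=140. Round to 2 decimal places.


EU = sum(p_i * v_i)
0.057 * 32 = 1.824
0.286 * 65 = 18.59
0.286 * -22 = -6.292
0.114 * 157 = 17.898
0.257 * 140 = 35.98
EU = 1.824 + 18.59 + -6.292 + 17.898 + 35.98
= 68.00


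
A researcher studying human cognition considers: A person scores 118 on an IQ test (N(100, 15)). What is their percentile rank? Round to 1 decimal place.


z = (IQ - mean) / SD
z = (118 - 100) / 15 = 1.2
Percentile = Phi(1.2) * 100
Phi(1.2) = 0.88493
= 88.5


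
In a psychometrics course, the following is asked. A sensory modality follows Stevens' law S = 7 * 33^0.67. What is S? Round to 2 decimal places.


S = 7 * 33^0.67
33^0.67 = 10.4089
S = 7 * 10.4089
= 72.86


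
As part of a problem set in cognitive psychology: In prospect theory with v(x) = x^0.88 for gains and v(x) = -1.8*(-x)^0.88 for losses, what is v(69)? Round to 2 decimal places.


Since x = 69 >= 0, use v(x) = x^0.88
69^0.88 = 41.5133
v(69) = 41.51


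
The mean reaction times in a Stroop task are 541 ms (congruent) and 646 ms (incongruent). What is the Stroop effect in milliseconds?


Stroop effect = RT(incongruent) - RT(congruent)
= 646 - 541
= 105 ms


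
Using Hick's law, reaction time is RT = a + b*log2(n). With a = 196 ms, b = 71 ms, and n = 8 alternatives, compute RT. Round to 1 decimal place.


RT = 196 + 71 * log2(8)
log2(8) = 3.0
RT = 196 + 71 * 3.0
= 196 + 213.0
= 409.0 ms


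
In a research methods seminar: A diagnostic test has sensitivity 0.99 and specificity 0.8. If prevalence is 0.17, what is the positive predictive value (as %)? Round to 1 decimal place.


PPV = (sens * prev) / (sens * prev + (1-spec) * (1-prev))
Numerator = 0.99 * 0.17 = 0.1683
P(positive and no disease) = (1 - spec) * (1 - prev) = (1 - 0.8) * (1 - 0.17) = 0.166
Denominator = 0.1683 + 0.166 = 0.3343
PPV = 0.1683 / 0.3343 = 0.50344
As percentage = 50.3


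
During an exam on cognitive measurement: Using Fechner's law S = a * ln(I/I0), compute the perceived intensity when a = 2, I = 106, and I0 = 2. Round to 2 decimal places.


S = 2 * ln(106/2)
I/I0 = 53.0
ln(53.0) = 3.9703
S = 2 * 3.9703
= 7.94


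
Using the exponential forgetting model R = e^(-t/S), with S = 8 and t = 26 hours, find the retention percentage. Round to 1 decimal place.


R = e^(-t/S)
-t/S = -26/8 = -3.25
R = e^(-3.25) = 0.038774
Percentage = 0.038774 * 100
= 3.9


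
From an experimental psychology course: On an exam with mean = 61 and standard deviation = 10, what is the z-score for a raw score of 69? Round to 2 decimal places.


z = (X - mu) / sigma
= (69 - 61) / 10
= 8 / 10
= 0.80


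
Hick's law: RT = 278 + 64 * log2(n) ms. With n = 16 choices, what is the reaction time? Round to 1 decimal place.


RT = 278 + 64 * log2(16)
log2(16) = 4.0
RT = 278 + 64 * 4.0
= 278 + 256.0
= 534.0 ms


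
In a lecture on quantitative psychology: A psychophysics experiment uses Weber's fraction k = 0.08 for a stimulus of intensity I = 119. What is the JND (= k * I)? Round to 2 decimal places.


JND = k * I
JND = 0.08 * 119
= 9.52


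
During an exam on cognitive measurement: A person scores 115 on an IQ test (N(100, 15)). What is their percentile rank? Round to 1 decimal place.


z = (IQ - mean) / SD
z = (115 - 100) / 15 = 1.0
Percentile = Phi(1.0) * 100
Phi(1.0) = 0.841345
= 84.1


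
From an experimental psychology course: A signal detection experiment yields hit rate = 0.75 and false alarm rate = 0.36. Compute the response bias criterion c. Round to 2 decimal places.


c = -0.5 * (z(HR) + z(FAR))
z(0.75) = 0.6745
z(0.36) = -0.3585
c = -0.5 * (0.6745 + -0.3585)
= -0.5 * 0.316
= -0.16


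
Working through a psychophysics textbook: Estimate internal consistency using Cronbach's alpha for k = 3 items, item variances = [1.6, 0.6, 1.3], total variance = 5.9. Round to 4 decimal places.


alpha = (k/(k-1)) * (1 - sum(s_i^2)/s_total^2)
sum(item variances) = 3.5
k/(k-1) = 3/2 = 1.5
1 - 3.5/5.9 = 1 - 0.59322 = 0.40678
alpha = 1.5 * 0.40678
= 0.6102


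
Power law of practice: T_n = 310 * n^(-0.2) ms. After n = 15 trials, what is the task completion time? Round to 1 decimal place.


T_n = 310 * 15^(-0.2)
15^(-0.2) = 0.581811
T_n = 310 * 0.581811
= 180.4 ms


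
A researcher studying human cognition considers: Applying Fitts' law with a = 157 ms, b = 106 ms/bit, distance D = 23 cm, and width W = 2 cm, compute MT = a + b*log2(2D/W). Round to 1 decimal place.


MT = 157 + 106 * log2(2*23/2)
2D/W = 23.0
log2(23.0) = 4.5236
MT = 157 + 106 * 4.5236
= 636.5 ms


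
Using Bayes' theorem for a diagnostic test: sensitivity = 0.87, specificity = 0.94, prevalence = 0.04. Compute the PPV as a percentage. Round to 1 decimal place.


PPV = (sens * prev) / (sens * prev + (1-spec) * (1-prev))
Numerator = 0.87 * 0.04 = 0.0348
P(positive and no disease) = (1 - spec) * (1 - prev) = (1 - 0.94) * (1 - 0.04) = 0.0576
Denominator = 0.0348 + 0.0576 = 0.0924
PPV = 0.0348 / 0.0924 = 0.376623
As percentage = 37.7


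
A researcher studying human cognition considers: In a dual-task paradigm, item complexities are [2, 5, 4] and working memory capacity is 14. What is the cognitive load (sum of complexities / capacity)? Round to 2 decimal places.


Total complexity = 2 + 5 + 4 = 11
Load = total / capacity = 11 / 14
= 0.79


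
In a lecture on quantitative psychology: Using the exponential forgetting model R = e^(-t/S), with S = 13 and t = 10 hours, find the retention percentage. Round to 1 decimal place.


R = e^(-t/S)
-t/S = -10/13 = -0.769231
R = e^(-0.769231) = 0.463369
Percentage = 0.463369 * 100
= 46.3


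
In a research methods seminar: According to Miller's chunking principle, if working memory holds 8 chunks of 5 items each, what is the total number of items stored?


Total items = chunks * items_per_chunk
= 8 * 5
= 40


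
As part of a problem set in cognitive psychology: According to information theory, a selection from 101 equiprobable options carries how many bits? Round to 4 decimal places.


H = log2(n)
H = log2(101)
= 6.6582


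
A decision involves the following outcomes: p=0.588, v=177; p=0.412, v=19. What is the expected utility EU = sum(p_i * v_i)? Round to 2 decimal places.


EU = sum(p_i * v_i)
0.588 * 177 = 104.076
0.412 * 19 = 7.828
EU = 104.076 + 7.828
= 111.90


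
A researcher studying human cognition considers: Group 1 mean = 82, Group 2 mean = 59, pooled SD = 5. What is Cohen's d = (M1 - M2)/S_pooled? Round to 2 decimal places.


Cohen's d = (M1 - M2) / S_pooled
= (82 - 59) / 5
= 23 / 5
= 4.60


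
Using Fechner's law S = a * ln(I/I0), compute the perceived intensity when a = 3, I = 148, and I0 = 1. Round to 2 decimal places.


S = 3 * ln(148/1)
I/I0 = 148.0
ln(148.0) = 4.9972
S = 3 * 4.9972
= 14.99


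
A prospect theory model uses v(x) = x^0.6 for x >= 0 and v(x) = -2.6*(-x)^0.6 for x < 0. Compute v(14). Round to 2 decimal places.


Since x = 14 >= 0, use v(x) = x^0.6
14^0.6 = 4.8717
v(14) = 4.87


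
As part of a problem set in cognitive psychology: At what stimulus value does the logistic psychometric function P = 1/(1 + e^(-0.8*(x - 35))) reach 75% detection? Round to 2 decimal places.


At P = 0.75: 0.75 = 1/(1 + e^(-k*(x-x0)))
Solving: e^(-k*(x-x0)) = 1/3
x = x0 + ln(3)/k
ln(3) = 1.0986
x = 35 + 1.0986/0.8
= 35 + 1.3732
= 36.37


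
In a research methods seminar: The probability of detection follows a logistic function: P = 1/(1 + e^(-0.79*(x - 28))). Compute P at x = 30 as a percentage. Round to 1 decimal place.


P(x) = 1/(1 + e^(-0.79*(30 - 28)))
Exponent = -0.79 * 2 = -1.58
e^(-1.58) = 0.205975
P = 1/(1 + 0.205975) = 0.829205
Percentage = 82.9


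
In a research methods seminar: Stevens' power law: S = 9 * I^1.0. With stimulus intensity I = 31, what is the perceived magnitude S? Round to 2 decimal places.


S = 9 * 31^1.0
31^1.0 = 31.0
S = 9 * 31.0
= 279.00


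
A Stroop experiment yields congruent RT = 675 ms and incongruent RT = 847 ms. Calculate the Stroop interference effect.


Stroop effect = RT(incongruent) - RT(congruent)
= 847 - 675
= 172 ms


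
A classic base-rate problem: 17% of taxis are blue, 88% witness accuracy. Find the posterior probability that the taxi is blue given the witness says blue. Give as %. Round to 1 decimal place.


P(blue | says blue) = P(says blue | blue)*P(blue) / [P(says blue | blue)*P(blue) + P(says blue | not blue)*P(not blue)]
Numerator = 0.88 * 0.17 = 0.1496
False identification = 0.12 * 0.83 = 0.0996
P = 0.1496 / (0.1496 + 0.0996)
= 0.1496 / 0.2492
As percentage = 60.0


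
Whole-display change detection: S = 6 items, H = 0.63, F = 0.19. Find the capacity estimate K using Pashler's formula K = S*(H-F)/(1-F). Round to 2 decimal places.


K = S * (H - F) / (1 - F)
H - F = 0.44
1 - F = 0.81
K = 6 * 0.44 / 0.81
= 3.26


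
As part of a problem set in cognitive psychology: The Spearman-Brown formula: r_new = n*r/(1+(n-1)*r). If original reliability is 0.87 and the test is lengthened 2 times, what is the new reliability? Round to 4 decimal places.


r_new = n*r / (1 + (n-1)*r)
Numerator = 2 * 0.87 = 1.74
Denominator = 1 + 1 * 0.87 = 1.87
r_new = 1.74 / 1.87
= 0.9305


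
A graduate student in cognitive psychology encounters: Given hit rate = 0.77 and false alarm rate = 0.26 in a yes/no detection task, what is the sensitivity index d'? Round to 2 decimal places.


d' = z(HR) - z(FAR)
z(0.77) = 0.7388
z(0.26) = -0.6433
d' = 0.7388 - -0.6433
= 1.38


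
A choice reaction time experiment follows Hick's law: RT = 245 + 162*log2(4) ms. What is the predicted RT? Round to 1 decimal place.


RT = 245 + 162 * log2(4)
log2(4) = 2.0
RT = 245 + 162 * 2.0
= 245 + 324.0
= 569.0 ms


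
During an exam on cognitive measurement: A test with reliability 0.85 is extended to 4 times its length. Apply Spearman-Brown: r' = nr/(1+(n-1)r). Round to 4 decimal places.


r_new = n*r / (1 + (n-1)*r)
Numerator = 4 * 0.85 = 3.4
Denominator = 1 + 3 * 0.85 = 3.55
r_new = 3.4 / 3.55
= 0.9577


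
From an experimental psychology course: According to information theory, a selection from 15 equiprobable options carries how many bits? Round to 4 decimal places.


H = log2(n)
H = log2(15)
= 3.9069


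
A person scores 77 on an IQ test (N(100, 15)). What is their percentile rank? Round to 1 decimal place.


z = (IQ - mean) / SD
z = (77 - 100) / 15 = -1.5333
Percentile = Phi(-1.5333) * 100
Phi(-1.5333) = 0.062601
= 6.3


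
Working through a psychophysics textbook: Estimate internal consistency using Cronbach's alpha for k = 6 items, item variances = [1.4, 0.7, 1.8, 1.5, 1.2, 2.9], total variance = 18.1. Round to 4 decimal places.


alpha = (k/(k-1)) * (1 - sum(s_i^2)/s_total^2)
sum(item variances) = 9.5
k/(k-1) = 6/5 = 1.2
1 - 9.5/18.1 = 1 - 0.524862 = 0.475138
alpha = 1.2 * 0.475138
= 0.5702


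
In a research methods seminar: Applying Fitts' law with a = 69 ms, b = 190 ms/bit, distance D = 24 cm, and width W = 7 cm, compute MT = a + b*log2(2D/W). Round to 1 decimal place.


MT = 69 + 190 * log2(2*24/7)
2D/W = 6.857143
log2(6.857143) = 2.7776
MT = 69 + 190 * 2.7776
= 596.7 ms


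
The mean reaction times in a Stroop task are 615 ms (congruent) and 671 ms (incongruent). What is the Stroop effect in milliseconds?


Stroop effect = RT(incongruent) - RT(congruent)
= 671 - 615
= 56 ms


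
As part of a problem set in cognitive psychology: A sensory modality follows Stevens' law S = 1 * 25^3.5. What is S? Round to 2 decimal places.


S = 1 * 25^3.5
25^3.5 = 78125.0
S = 1 * 78125.0
= 78125.00


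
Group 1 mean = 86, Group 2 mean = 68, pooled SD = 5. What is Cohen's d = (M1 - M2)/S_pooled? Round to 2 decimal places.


Cohen's d = (M1 - M2) / S_pooled
= (86 - 68) / 5
= 18 / 5
= 3.60


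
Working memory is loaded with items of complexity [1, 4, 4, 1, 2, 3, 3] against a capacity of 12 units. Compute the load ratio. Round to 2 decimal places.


Total complexity = 1 + 4 + 4 + 1 + 2 + 3 + 3 = 18
Load = total / capacity = 18 / 12
= 1.50


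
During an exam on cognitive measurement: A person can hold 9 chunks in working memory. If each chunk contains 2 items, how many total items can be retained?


Total items = chunks * items_per_chunk
= 9 * 2
= 18


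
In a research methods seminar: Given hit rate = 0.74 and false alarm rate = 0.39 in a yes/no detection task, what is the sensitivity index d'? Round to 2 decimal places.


d' = z(HR) - z(FAR)
z(0.74) = 0.6433
z(0.39) = -0.2793
d' = 0.6433 - -0.2793
= 0.92


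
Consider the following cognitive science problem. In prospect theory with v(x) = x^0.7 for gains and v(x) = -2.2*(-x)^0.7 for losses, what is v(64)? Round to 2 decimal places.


Since x = 64 >= 0, use v(x) = x^0.7
64^0.7 = 18.3792
v(64) = 18.38


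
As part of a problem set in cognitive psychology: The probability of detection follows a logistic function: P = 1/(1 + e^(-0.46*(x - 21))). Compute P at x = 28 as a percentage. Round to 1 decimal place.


P(x) = 1/(1 + e^(-0.46*(28 - 21)))
Exponent = -0.46 * 7 = -3.22
e^(-3.22) = 0.039955
P = 1/(1 + 0.039955) = 0.96158
Percentage = 96.2


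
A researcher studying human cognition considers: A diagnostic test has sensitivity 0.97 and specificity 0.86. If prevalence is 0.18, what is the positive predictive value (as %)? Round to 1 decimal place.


PPV = (sens * prev) / (sens * prev + (1-spec) * (1-prev))
Numerator = 0.97 * 0.18 = 0.1746
P(positive and no disease) = (1 - spec) * (1 - prev) = (1 - 0.86) * (1 - 0.18) = 0.1148
Denominator = 0.1746 + 0.1148 = 0.2894
PPV = 0.1746 / 0.2894 = 0.603317
As percentage = 60.3


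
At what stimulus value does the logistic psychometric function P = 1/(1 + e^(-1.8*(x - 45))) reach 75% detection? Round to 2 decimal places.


At P = 0.75: 0.75 = 1/(1 + e^(-k*(x-x0)))
Solving: e^(-k*(x-x0)) = 1/3
x = x0 + ln(3)/k
ln(3) = 1.0986
x = 45 + 1.0986/1.8
= 45 + 0.6103
= 45.61


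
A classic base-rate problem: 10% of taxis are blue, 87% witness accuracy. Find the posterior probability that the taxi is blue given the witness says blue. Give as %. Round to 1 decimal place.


P(blue | says blue) = P(says blue | blue)*P(blue) / [P(says blue | blue)*P(blue) + P(says blue | not blue)*P(not blue)]
Numerator = 0.87 * 0.1 = 0.087
False identification = 0.13 * 0.9 = 0.117
P = 0.087 / (0.087 + 0.117)
= 0.087 / 0.204
As percentage = 42.6


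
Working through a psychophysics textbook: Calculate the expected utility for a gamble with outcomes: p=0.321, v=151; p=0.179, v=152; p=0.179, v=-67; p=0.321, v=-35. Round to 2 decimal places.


EU = sum(p_i * v_i)
0.321 * 151 = 48.471
0.179 * 152 = 27.208
0.179 * -67 = -11.993
0.321 * -35 = -11.235
EU = 48.471 + 27.208 + -11.993 + -11.235
= 52.45


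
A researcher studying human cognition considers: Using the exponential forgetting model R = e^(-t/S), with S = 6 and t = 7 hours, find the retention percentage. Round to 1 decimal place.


R = e^(-t/S)
-t/S = -7/6 = -1.166667
R = e^(-1.166667) = 0.311403
Percentage = 0.311403 * 100
= 31.1


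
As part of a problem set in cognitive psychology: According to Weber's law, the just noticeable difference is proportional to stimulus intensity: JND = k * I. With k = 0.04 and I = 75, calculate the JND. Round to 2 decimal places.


JND = k * I
JND = 0.04 * 75
= 3.00


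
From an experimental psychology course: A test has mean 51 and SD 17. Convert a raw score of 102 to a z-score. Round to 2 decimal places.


z = (X - mu) / sigma
= (102 - 51) / 17
= 51 / 17
= 3.00


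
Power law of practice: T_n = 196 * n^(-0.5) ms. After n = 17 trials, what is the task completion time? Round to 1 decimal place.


T_n = 196 * 17^(-0.5)
17^(-0.5) = 0.242536
T_n = 196 * 0.242536
= 47.5 ms


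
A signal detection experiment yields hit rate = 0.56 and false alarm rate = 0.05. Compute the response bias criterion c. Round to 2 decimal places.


c = -0.5 * (z(HR) + z(FAR))
z(0.56) = 0.151
z(0.05) = -1.6449
c = -0.5 * (0.151 + -1.6449)
= -0.5 * -1.4939
= 0.75


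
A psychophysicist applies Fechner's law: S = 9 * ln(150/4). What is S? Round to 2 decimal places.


S = 9 * ln(150/4)
I/I0 = 37.5
ln(37.5) = 3.6243
S = 9 * 3.6243
= 32.62


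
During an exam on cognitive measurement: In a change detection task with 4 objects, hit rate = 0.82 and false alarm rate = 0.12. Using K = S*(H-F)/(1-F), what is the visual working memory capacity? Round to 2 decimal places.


K = S * (H - F) / (1 - F)
H - F = 0.7
1 - F = 0.88
K = 4 * 0.7 / 0.88
= 3.18


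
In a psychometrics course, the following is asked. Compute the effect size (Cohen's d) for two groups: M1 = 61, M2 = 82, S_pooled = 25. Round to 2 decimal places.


Cohen's d = (M1 - M2) / S_pooled
= (61 - 82) / 25
= -21 / 25
= -0.84


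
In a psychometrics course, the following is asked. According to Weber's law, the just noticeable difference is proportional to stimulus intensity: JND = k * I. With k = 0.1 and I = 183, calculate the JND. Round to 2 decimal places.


JND = k * I
JND = 0.1 * 183
= 18.30


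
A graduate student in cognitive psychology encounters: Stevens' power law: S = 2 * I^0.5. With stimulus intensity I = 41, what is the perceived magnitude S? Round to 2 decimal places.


S = 2 * 41^0.5
41^0.5 = 6.4031
S = 2 * 6.4031
= 12.81


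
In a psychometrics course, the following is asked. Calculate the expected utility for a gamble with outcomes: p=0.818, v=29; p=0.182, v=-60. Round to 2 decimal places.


EU = sum(p_i * v_i)
0.818 * 29 = 23.722
0.182 * -60 = -10.92
EU = 23.722 + -10.92
= 12.80


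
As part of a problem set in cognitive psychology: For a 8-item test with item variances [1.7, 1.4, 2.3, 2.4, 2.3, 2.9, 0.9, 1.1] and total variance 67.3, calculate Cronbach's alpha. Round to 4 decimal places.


alpha = (k/(k-1)) * (1 - sum(s_i^2)/s_total^2)
sum(item variances) = 15.0
k/(k-1) = 8/7 = 1.142857
1 - 15.0/67.3 = 1 - 0.222883 = 0.777117
alpha = 1.142857 * 0.777117
= 0.8881


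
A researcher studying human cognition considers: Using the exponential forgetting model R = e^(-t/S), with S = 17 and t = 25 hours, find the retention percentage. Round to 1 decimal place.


R = e^(-t/S)
-t/S = -25/17 = -1.470588
R = e^(-1.470588) = 0.22979
Percentage = 0.22979 * 100
= 23.0


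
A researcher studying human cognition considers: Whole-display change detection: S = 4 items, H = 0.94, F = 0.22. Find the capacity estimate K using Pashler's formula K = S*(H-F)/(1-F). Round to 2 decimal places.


K = S * (H - F) / (1 - F)
H - F = 0.72
1 - F = 0.78
K = 4 * 0.72 / 0.78
= 3.69


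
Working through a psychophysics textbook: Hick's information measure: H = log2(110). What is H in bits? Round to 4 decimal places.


H = log2(n)
H = log2(110)
= 6.7814


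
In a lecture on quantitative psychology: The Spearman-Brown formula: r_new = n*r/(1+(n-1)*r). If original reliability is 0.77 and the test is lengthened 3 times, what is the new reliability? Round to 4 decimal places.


r_new = n*r / (1 + (n-1)*r)
Numerator = 3 * 0.77 = 2.31
Denominator = 1 + 2 * 0.77 = 2.54
r_new = 2.31 / 2.54
= 0.9094


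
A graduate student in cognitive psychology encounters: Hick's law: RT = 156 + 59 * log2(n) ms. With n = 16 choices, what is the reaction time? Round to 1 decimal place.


RT = 156 + 59 * log2(16)
log2(16) = 4.0
RT = 156 + 59 * 4.0
= 156 + 236.0
= 392.0 ms


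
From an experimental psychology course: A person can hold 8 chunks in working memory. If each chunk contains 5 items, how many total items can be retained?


Total items = chunks * items_per_chunk
= 8 * 5
= 40


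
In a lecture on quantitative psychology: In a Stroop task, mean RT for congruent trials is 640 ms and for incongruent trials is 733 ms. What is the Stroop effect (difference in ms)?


Stroop effect = RT(incongruent) - RT(congruent)
= 733 - 640
= 93 ms


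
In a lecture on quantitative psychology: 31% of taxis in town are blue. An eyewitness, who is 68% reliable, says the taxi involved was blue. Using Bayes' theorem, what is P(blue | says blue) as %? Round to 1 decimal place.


P(blue | says blue) = P(says blue | blue)*P(blue) / [P(says blue | blue)*P(blue) + P(says blue | not blue)*P(not blue)]
Numerator = 0.68 * 0.31 = 0.2108
False identification = 0.32 * 0.69 = 0.2208
P = 0.2108 / (0.2108 + 0.2208)
= 0.2108 / 0.4316
As percentage = 48.8


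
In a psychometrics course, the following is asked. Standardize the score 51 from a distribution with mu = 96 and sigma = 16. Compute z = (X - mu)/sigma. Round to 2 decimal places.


z = (X - mu) / sigma
= (51 - 96) / 16
= -45 / 16
= -2.81


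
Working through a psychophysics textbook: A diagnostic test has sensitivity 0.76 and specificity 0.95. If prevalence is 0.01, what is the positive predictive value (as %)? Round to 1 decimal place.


PPV = (sens * prev) / (sens * prev + (1-spec) * (1-prev))
Numerator = 0.76 * 0.01 = 0.0076
P(positive and no disease) = (1 - spec) * (1 - prev) = (1 - 0.95) * (1 - 0.01) = 0.0495
Denominator = 0.0076 + 0.0495 = 0.0571
PPV = 0.0076 / 0.0571 = 0.1331
As percentage = 13.3


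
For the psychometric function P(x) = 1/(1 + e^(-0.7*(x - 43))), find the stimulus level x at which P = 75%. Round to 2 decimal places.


At P = 0.75: 0.75 = 1/(1 + e^(-k*(x-x0)))
Solving: e^(-k*(x-x0)) = 1/3
x = x0 + ln(3)/k
ln(3) = 1.0986
x = 43 + 1.0986/0.7
= 43 + 1.5694
= 44.57


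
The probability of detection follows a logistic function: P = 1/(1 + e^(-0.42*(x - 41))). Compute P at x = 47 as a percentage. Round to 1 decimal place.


P(x) = 1/(1 + e^(-0.42*(47 - 41)))
Exponent = -0.42 * 6 = -2.52
e^(-2.52) = 0.08046
P = 1/(1 + 0.08046) = 0.925532
Percentage = 92.6


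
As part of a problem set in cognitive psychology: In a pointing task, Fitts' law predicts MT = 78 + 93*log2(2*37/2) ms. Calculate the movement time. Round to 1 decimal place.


MT = 78 + 93 * log2(2*37/2)
2D/W = 37.0
log2(37.0) = 5.2095
MT = 78 + 93 * 5.2095
= 562.5 ms


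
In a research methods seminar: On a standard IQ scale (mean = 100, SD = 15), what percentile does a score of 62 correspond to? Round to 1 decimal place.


z = (IQ - mean) / SD
z = (62 - 100) / 15 = -2.5333
Percentile = Phi(-2.5333) * 100
Phi(-2.5333) = 0.00565
= 0.6


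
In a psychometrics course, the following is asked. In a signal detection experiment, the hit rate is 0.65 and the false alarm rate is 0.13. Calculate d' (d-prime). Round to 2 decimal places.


d' = z(HR) - z(FAR)
z(0.65) = 0.3853
z(0.13) = -1.1264
d' = 0.3853 - -1.1264
= 1.51


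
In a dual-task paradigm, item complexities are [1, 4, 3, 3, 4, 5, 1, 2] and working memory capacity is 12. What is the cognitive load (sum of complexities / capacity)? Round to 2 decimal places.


Total complexity = 1 + 4 + 3 + 3 + 4 + 5 + 1 + 2 = 23
Load = total / capacity = 23 / 12
= 1.92


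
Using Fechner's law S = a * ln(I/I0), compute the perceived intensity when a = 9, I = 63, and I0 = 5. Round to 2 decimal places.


S = 9 * ln(63/5)
I/I0 = 12.6
ln(12.6) = 2.5337
S = 9 * 2.5337
= 22.80


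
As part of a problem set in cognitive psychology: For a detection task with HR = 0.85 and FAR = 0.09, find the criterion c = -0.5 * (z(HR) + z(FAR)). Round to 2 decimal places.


c = -0.5 * (z(HR) + z(FAR))
z(0.85) = 1.0364
z(0.09) = -1.3408
c = -0.5 * (1.0364 + -1.3408)
= -0.5 * -0.3044
= 0.15


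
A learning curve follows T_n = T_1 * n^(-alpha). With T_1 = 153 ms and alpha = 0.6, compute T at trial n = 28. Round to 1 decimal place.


T_n = 153 * 28^(-0.6)
28^(-0.6) = 0.135427
T_n = 153 * 0.135427
= 20.7 ms


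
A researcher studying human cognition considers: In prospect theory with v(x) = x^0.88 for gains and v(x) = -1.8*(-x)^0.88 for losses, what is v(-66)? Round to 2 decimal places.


Since x = -66 < 0, use v(x) = -lambda*(-x)^alpha
(-x) = 66
66^0.88 = 39.9207
v(-66) = -1.8 * 39.9207
= -71.86


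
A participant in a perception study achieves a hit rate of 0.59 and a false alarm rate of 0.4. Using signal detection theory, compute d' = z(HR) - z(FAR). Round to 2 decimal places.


d' = z(HR) - z(FAR)
z(0.59) = 0.2275
z(0.4) = -0.2533
d' = 0.2275 - -0.2533
= 0.48


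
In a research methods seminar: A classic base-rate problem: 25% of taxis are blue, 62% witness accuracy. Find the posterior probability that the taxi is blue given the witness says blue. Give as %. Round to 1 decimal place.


P(blue | says blue) = P(says blue | blue)*P(blue) / [P(says blue | blue)*P(blue) + P(says blue | not blue)*P(not blue)]
Numerator = 0.62 * 0.25 = 0.155
False identification = 0.38 * 0.75 = 0.285
P = 0.155 / (0.155 + 0.285)
= 0.155 / 0.44
As percentage = 35.2


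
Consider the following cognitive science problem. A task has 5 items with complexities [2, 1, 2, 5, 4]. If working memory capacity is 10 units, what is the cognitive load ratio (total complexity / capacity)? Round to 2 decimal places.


Total complexity = 2 + 1 + 2 + 5 + 4 = 14
Load = total / capacity = 14 / 10
= 1.40


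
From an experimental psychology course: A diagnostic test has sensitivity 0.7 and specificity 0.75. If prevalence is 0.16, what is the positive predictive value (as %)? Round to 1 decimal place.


PPV = (sens * prev) / (sens * prev + (1-spec) * (1-prev))
Numerator = 0.7 * 0.16 = 0.112
P(positive and no disease) = (1 - spec) * (1 - prev) = (1 - 0.75) * (1 - 0.16) = 0.21
Denominator = 0.112 + 0.21 = 0.322
PPV = 0.112 / 0.322 = 0.347826
As percentage = 34.8


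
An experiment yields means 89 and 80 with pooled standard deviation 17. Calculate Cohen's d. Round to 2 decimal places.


Cohen's d = (M1 - M2) / S_pooled
= (89 - 80) / 17
= 9 / 17
= 0.53


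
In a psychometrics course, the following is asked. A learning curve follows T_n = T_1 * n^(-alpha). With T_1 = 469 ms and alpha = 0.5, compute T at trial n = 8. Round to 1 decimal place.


T_n = 469 * 8^(-0.5)
8^(-0.5) = 0.353553
T_n = 469 * 0.353553
= 165.8 ms


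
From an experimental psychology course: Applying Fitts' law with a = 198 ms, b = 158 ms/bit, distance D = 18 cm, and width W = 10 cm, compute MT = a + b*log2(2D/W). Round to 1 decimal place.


MT = 198 + 158 * log2(2*18/10)
2D/W = 3.6
log2(3.6) = 1.848
MT = 198 + 158 * 1.848
= 490.0 ms


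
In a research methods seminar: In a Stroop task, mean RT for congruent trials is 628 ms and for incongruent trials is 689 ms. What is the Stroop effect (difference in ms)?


Stroop effect = RT(incongruent) - RT(congruent)
= 689 - 628
= 61 ms


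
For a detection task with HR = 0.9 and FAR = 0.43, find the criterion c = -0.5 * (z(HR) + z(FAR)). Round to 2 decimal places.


c = -0.5 * (z(HR) + z(FAR))
z(0.9) = 1.2816
z(0.43) = -0.1764
c = -0.5 * (1.2816 + -0.1764)
= -0.5 * 1.1052
= -0.55


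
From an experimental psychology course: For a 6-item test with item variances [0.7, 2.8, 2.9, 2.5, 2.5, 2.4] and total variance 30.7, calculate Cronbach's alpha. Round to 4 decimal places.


alpha = (k/(k-1)) * (1 - sum(s_i^2)/s_total^2)
sum(item variances) = 13.8
k/(k-1) = 6/5 = 1.2
1 - 13.8/30.7 = 1 - 0.449511 = 0.550489
alpha = 1.2 * 0.550489
= 0.6606


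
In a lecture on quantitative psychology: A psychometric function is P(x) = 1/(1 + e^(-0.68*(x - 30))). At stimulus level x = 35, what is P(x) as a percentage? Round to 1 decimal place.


P(x) = 1/(1 + e^(-0.68*(35 - 30)))
Exponent = -0.68 * 5 = -3.4
e^(-3.4) = 0.033373
P = 1/(1 + 0.033373) = 0.967705
Percentage = 96.8


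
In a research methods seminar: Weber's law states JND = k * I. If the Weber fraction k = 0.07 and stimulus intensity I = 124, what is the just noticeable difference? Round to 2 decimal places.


JND = k * I
JND = 0.07 * 124
= 8.68


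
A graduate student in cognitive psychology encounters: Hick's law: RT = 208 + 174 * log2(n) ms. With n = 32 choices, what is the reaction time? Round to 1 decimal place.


RT = 208 + 174 * log2(32)
log2(32) = 5.0
RT = 208 + 174 * 5.0
= 208 + 870.0
= 1078.0 ms


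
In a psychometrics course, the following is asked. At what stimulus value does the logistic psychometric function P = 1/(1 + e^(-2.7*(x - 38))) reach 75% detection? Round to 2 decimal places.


At P = 0.75: 0.75 = 1/(1 + e^(-k*(x-x0)))
Solving: e^(-k*(x-x0)) = 1/3
x = x0 + ln(3)/k
ln(3) = 1.0986
x = 38 + 1.0986/2.7
= 38 + 0.4069
= 38.41


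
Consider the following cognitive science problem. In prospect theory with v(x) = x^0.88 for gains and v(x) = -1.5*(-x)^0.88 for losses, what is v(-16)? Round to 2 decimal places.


Since x = -16 < 0, use v(x) = -lambda*(-x)^alpha
(-x) = 16
16^0.88 = 11.4716
v(-16) = -1.5 * 11.4716
= -17.21


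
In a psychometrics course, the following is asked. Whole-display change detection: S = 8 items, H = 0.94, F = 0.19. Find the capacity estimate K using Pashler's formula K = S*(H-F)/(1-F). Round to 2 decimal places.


K = S * (H - F) / (1 - F)
H - F = 0.75
1 - F = 0.81
K = 8 * 0.75 / 0.81
= 7.41


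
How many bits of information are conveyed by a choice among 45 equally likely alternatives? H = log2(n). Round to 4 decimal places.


H = log2(n)
H = log2(45)
= 5.4919


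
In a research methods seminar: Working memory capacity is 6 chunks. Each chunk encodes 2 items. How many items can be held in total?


Total items = chunks * items_per_chunk
= 6 * 2
= 12


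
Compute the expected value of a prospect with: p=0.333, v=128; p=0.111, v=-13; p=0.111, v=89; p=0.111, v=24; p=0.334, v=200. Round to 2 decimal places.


EU = sum(p_i * v_i)
0.333 * 128 = 42.624
0.111 * -13 = -1.443
0.111 * 89 = 9.879
0.111 * 24 = 2.664
0.334 * 200 = 66.8
EU = 42.624 + -1.443 + 9.879 + 2.664 + 66.8
= 120.52


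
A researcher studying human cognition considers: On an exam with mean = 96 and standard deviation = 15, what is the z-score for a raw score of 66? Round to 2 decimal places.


z = (X - mu) / sigma
= (66 - 96) / 15
= -30 / 15
= -2.00


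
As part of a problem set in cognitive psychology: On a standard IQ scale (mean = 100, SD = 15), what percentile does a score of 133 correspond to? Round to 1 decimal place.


z = (IQ - mean) / SD
z = (133 - 100) / 15 = 2.2
Percentile = Phi(2.2) * 100
Phi(2.2) = 0.986097
= 98.6


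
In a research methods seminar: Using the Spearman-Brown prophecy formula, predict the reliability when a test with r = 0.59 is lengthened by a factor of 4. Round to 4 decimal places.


r_new = n*r / (1 + (n-1)*r)
Numerator = 4 * 0.59 = 2.36
Denominator = 1 + 3 * 0.59 = 2.77
r_new = 2.36 / 2.77
= 0.8520


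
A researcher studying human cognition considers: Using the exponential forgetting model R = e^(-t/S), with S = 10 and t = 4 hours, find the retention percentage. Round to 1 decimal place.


R = e^(-t/S)
-t/S = -4/10 = -0.4
R = e^(-0.4) = 0.67032
Percentage = 0.67032 * 100
= 67.0


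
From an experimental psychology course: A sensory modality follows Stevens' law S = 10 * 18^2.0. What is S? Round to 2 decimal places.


S = 10 * 18^2.0
18^2.0 = 324.0
S = 10 * 324.0
= 3240.00


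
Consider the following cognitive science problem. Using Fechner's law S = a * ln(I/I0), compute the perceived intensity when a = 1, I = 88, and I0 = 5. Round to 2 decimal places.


S = 1 * ln(88/5)
I/I0 = 17.6
ln(17.6) = 2.8679
S = 1 * 2.8679
= 2.87


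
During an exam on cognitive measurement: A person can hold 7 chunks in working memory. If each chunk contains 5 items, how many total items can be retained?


Total items = chunks * items_per_chunk
= 7 * 5
= 35


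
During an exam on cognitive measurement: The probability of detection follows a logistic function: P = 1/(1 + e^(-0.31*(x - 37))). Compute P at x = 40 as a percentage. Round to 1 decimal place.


P(x) = 1/(1 + e^(-0.31*(40 - 37)))
Exponent = -0.31 * 3 = -0.93
e^(-0.93) = 0.394554
P = 1/(1 + 0.394554) = 0.717075
Percentage = 71.7


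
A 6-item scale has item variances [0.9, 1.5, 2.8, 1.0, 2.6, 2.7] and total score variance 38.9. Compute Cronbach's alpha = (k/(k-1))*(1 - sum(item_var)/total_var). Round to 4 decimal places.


alpha = (k/(k-1)) * (1 - sum(s_i^2)/s_total^2)
sum(item variances) = 11.5
k/(k-1) = 6/5 = 1.2
1 - 11.5/38.9 = 1 - 0.29563 = 0.70437
alpha = 1.2 * 0.70437
= 0.8452


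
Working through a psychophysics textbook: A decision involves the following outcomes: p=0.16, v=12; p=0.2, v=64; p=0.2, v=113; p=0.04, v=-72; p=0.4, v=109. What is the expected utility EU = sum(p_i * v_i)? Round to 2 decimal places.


EU = sum(p_i * v_i)
0.16 * 12 = 1.92
0.2 * 64 = 12.8
0.2 * 113 = 22.6
0.04 * -72 = -2.88
0.4 * 109 = 43.6
EU = 1.92 + 12.8 + 22.6 + -2.88 + 43.6
= 78.04


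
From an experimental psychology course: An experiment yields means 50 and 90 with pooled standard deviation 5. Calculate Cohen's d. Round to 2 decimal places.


Cohen's d = (M1 - M2) / S_pooled
= (50 - 90) / 5
= -40 / 5
= -8.00


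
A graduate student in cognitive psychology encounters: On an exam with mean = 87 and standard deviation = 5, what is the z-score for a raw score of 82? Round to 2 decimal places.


z = (X - mu) / sigma
= (82 - 87) / 5
= -5 / 5
= -1.00


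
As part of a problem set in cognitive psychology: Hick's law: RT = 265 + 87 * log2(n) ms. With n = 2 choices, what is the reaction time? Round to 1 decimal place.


RT = 265 + 87 * log2(2)
log2(2) = 1.0
RT = 265 + 87 * 1.0
= 265 + 87.0
= 352.0 ms


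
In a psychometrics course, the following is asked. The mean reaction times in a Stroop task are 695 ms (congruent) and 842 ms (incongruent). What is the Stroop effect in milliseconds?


Stroop effect = RT(incongruent) - RT(congruent)
= 842 - 695
= 147 ms


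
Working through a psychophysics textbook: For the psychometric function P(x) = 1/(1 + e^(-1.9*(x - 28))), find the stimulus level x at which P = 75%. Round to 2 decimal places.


At P = 0.75: 0.75 = 1/(1 + e^(-k*(x-x0)))
Solving: e^(-k*(x-x0)) = 1/3
x = x0 + ln(3)/k
ln(3) = 1.0986
x = 28 + 1.0986/1.9
= 28 + 0.5782
= 28.58


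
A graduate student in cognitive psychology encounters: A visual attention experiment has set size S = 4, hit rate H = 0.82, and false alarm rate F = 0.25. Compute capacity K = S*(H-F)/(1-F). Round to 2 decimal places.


K = S * (H - F) / (1 - F)
H - F = 0.57
1 - F = 0.75
K = 4 * 0.57 / 0.75
= 3.04


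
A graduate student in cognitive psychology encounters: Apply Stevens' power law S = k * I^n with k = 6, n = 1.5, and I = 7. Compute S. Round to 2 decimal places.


S = 6 * 7^1.5
7^1.5 = 18.5203
S = 6 * 18.5203
= 111.12


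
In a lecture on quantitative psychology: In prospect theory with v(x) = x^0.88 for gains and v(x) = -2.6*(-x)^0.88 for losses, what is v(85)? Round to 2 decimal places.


Since x = 85 >= 0, use v(x) = x^0.88
85^0.88 = 49.8757
v(85) = 49.88


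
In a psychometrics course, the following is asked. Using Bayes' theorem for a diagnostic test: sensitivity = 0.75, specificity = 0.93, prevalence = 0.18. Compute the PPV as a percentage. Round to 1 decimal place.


PPV = (sens * prev) / (sens * prev + (1-spec) * (1-prev))
Numerator = 0.75 * 0.18 = 0.135
P(positive and no disease) = (1 - spec) * (1 - prev) = (1 - 0.93) * (1 - 0.18) = 0.0574
Denominator = 0.135 + 0.0574 = 0.1924
PPV = 0.135 / 0.1924 = 0.701663
As percentage = 70.2
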